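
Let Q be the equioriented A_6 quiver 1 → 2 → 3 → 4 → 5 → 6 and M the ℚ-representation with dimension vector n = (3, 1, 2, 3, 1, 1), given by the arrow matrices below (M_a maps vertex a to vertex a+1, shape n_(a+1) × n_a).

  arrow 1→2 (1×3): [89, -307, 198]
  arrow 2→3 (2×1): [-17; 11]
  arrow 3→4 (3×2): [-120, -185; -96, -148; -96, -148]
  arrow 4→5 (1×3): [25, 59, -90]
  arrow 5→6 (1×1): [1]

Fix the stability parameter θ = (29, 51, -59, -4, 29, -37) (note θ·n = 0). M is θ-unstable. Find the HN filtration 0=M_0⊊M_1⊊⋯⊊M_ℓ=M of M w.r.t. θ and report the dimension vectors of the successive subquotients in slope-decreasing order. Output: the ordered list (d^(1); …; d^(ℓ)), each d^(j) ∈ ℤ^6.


Interval decomposition of M: I[1,1]^2, I[1,6], I[3,3], I[4,4]^2.
HN type (ℓ=4): μ^(1)=29; μ^(2)=3/2; μ^(3)=-4; μ^(4)=-59

((2, 0, 0, 0, 0, 0); (1, 1, 1, 1, 1, 1); (0, 0, 0, 2, 0, 0); (0, 0, 1, 0, 0, 0))


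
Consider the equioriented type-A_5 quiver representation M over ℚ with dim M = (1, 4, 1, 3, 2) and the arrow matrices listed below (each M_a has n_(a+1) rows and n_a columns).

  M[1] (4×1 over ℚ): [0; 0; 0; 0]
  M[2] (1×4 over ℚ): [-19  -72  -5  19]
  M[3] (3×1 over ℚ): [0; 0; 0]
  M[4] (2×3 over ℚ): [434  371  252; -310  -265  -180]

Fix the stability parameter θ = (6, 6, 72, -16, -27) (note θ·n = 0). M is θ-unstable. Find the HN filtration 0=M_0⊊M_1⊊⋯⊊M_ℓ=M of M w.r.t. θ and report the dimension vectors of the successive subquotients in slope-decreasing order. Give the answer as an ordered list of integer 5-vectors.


Via rank(M_{q-1}∘⋯∘M_p): M ≅ I[1,1], I[2,2]^3, I[2,3], I[4,4]^2, I[4,5], I[5,5].
μ_θ-semistable layers: μ^(1)=72; μ^(2)=6; μ^(3)=-16; μ^(4)=-43/2; μ^(5)=-27

((0, 0, 1, 0, 0); (1, 4, 0, 0, 0); (0, 0, 0, 2, 0); (0, 0, 0, 1, 1); (0, 0, 0, 0, 1))


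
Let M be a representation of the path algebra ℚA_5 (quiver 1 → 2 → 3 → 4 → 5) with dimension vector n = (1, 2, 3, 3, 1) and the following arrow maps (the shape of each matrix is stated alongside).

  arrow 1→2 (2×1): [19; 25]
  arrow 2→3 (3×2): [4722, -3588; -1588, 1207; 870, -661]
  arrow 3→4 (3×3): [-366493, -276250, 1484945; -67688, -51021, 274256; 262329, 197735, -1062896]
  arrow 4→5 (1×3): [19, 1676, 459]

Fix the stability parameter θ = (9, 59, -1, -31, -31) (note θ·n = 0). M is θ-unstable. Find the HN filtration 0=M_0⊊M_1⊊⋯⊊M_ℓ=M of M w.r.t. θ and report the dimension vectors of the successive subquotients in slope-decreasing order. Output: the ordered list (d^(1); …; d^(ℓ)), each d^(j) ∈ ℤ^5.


Barcode: M ≅ I[1,4], I[2,5], I[3,4]. HN layers by μ_θ (3 steps, strictly decreasing):
  μ^(1)=9; μ^(2)=-1; μ^(3)=-16

((1, 1, 1, 1, 0); (0, 1, 1, 1, 1); (0, 0, 1, 1, 0))


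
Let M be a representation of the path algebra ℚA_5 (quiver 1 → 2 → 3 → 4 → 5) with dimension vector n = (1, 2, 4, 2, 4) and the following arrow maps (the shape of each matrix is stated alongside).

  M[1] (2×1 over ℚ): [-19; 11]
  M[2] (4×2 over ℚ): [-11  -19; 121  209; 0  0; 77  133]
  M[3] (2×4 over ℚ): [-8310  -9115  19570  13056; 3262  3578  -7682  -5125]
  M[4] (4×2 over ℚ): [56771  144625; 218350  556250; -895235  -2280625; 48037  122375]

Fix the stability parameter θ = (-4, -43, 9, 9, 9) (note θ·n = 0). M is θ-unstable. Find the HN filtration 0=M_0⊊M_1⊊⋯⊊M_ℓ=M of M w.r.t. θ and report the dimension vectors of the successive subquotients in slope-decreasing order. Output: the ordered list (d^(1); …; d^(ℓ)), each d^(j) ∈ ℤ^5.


Via rank(M_{q-1}∘⋯∘M_p): M ≅ I[1,2], I[2,5], I[3,3]^2, I[3,4], I[5,5]^3.
μ_θ-semistable layers: μ^(1)=9; μ^(2)=-47/2; μ^(3)=-43

((0, 0, 4, 2, 4); (1, 1, 0, 0, 0); (0, 1, 0, 0, 0))


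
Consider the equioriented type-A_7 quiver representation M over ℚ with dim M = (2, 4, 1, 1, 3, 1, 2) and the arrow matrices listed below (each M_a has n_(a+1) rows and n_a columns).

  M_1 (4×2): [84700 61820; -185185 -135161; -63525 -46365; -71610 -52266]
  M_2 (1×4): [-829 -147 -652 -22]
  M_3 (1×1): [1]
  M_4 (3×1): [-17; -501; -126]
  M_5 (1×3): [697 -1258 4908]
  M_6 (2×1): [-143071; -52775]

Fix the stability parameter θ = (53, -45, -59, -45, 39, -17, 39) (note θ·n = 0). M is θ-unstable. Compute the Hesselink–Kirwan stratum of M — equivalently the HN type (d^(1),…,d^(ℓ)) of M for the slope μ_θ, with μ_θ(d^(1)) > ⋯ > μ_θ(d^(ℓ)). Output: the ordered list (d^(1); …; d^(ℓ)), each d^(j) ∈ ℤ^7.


Interval decomposition of M: I[1,1], I[1,7], I[2,2]^3, I[5,5]^2, I[7,7].
HN type (ℓ=5): μ^(1)=53; μ^(2)=39; μ^(3)=11; μ^(4)=-24; μ^(5)=-45

((1, 0, 0, 0, 0, 0, 0); (0, 0, 0, 0, 2, 0, 2); (0, 0, 0, 0, 1, 1, 0); (1, 1, 1, 1, 0, 0, 0); (0, 3, 0, 0, 0, 0, 0))


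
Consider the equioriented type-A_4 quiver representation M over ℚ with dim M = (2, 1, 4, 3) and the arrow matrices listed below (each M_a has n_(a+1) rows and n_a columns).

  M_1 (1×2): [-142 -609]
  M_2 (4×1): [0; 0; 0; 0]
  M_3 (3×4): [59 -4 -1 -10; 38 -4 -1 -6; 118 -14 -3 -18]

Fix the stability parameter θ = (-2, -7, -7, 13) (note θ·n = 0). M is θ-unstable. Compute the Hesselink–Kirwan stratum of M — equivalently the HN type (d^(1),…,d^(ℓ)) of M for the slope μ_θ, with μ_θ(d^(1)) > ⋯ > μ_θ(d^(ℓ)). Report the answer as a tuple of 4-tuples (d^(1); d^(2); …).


Via rank(M_{q-1}∘⋯∘M_p): M ≅ I[1,1], I[1,2], I[3,3], I[3,4]^3.
μ_θ-semistable layers: μ^(1)=13; μ^(2)=-2; μ^(3)=-9/2; μ^(4)=-7

((0, 0, 0, 3); (1, 0, 0, 0); (1, 1, 0, 0); (0, 0, 4, 0))


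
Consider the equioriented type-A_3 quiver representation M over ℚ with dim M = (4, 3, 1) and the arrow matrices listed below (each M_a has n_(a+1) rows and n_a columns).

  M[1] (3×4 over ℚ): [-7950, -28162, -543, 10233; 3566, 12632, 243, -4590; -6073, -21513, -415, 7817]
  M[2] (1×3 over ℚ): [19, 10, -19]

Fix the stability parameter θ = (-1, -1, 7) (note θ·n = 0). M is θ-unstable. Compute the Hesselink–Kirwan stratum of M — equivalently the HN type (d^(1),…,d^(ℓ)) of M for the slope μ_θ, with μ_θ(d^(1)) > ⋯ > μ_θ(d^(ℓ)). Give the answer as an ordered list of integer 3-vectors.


Barcode: M ≅ I[1,1], I[1,2]^2, I[1,3]. HN layers by μ_θ (2 steps, strictly decreasing):
  μ^(1)=7; μ^(2)=-1

((0, 0, 1); (4, 3, 0))


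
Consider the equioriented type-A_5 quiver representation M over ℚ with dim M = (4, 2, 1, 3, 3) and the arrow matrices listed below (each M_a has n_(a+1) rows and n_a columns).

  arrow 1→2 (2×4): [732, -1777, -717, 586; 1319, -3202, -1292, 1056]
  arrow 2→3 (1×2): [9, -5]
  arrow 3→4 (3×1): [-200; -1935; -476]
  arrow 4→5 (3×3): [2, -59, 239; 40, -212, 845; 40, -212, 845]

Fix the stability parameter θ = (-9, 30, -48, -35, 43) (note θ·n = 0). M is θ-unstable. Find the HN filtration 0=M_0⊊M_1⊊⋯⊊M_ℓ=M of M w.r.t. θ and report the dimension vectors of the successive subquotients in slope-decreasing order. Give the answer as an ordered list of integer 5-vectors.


Interval decomposition of M: I[1,1]^2, I[1,2], I[1,5], I[4,4], I[4,5], I[5,5].
HN type (ℓ=5): μ^(1)=43; μ^(2)=30; μ^(3)=-9; μ^(4)=-31/2; μ^(5)=-35

((0, 0, 0, 0, 3); (0, 1, 0, 0, 0); (3, 0, 0, 0, 0); (1, 1, 1, 1, 0); (0, 0, 0, 2, 0))


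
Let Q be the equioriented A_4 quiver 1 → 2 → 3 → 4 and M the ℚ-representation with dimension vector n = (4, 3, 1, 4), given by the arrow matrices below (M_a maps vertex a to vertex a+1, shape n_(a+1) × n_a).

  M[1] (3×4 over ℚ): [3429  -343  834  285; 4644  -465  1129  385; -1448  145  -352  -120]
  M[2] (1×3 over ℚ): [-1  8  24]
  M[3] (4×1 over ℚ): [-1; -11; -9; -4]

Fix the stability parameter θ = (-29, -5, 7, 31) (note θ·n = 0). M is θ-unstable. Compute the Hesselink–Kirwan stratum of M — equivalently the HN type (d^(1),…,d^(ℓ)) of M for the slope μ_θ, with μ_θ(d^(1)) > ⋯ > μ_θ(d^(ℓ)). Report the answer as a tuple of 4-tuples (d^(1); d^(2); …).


Interval decomposition of M: I[1,1], I[1,2]^2, I[1,4], I[4,4]^3.
HN type (ℓ=4): μ^(1)=31; μ^(2)=7; μ^(3)=-5; μ^(4)=-29

((0, 0, 0, 4); (0, 0, 1, 0); (0, 3, 0, 0); (4, 0, 0, 0))


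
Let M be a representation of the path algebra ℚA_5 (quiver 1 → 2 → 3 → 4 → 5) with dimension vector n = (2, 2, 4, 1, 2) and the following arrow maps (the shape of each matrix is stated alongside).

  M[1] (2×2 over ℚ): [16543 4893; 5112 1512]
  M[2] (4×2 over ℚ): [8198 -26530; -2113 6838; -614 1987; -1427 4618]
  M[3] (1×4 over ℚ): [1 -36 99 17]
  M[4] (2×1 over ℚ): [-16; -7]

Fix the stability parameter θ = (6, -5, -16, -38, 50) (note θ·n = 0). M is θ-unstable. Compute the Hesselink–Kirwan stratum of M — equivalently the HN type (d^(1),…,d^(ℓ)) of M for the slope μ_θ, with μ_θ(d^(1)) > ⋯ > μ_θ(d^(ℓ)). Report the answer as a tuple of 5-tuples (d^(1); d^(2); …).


Interval decomposition of M: I[1,1], I[1,5], I[2,3], I[3,3]^2, I[5,5].
HN type (ℓ=5): μ^(1)=50; μ^(2)=6; μ^(3)=-21/2; μ^(4)=-53/4; μ^(5)=-16

((0, 0, 0, 0, 2); (1, 0, 0, 0, 0); (0, 1, 1, 0, 0); (1, 1, 1, 1, 0); (0, 0, 2, 0, 0))


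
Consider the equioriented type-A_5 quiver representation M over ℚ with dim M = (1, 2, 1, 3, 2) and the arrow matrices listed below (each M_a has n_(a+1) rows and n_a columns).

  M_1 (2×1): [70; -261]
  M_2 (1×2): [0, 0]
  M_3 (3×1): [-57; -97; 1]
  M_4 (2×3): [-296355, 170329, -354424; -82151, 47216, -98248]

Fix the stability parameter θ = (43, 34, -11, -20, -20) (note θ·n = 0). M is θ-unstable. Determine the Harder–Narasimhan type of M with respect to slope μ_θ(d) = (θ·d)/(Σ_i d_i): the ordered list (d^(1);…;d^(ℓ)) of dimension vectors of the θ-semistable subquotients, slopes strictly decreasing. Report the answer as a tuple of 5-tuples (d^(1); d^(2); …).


Barcode: M ≅ I[1,2], I[2,2], I[3,5], I[4,4], I[4,5]. HN layers by μ_θ (4 steps, strictly decreasing):
  μ^(1)=77/2; μ^(2)=34; μ^(3)=-17; μ^(4)=-20

((1, 1, 0, 0, 0); (0, 1, 0, 0, 0); (0, 0, 1, 1, 1); (0, 0, 0, 2, 1))


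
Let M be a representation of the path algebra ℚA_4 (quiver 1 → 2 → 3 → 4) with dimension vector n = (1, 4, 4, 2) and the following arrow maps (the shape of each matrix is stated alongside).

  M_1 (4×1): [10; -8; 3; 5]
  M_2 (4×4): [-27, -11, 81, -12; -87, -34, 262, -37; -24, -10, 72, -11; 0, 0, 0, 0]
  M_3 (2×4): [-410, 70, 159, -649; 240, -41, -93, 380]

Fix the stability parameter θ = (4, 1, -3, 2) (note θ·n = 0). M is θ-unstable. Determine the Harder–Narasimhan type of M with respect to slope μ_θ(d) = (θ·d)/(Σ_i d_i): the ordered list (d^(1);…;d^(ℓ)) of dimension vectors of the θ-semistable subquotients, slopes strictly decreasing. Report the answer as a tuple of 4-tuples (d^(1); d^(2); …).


Interval decomposition of M: I[1,4], I[2,2], I[2,3], I[2,4], I[3,3].
HN type (ℓ=5): μ^(1)=2; μ^(2)=1; μ^(3)=2/3; μ^(4)=-1; μ^(5)=-3

((0, 0, 0, 2); (0, 1, 0, 0); (1, 1, 1, 0); (0, 2, 2, 0); (0, 0, 1, 0))


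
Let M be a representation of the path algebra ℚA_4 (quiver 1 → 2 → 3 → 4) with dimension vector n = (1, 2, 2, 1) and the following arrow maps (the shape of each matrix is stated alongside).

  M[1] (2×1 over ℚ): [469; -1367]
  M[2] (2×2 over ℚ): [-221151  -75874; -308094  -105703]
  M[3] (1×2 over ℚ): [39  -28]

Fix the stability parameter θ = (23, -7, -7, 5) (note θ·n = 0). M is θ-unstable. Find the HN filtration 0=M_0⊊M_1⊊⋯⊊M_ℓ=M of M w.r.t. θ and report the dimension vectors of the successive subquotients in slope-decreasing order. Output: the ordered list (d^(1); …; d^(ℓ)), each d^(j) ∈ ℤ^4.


Via rank(M_{q-1}∘⋯∘M_p): M ≅ I[1,4], I[2,3].
μ_θ-semistable layers: μ^(1)=5; μ^(2)=3; μ^(3)=-7

((0, 0, 0, 1); (1, 1, 1, 0); (0, 1, 1, 0))


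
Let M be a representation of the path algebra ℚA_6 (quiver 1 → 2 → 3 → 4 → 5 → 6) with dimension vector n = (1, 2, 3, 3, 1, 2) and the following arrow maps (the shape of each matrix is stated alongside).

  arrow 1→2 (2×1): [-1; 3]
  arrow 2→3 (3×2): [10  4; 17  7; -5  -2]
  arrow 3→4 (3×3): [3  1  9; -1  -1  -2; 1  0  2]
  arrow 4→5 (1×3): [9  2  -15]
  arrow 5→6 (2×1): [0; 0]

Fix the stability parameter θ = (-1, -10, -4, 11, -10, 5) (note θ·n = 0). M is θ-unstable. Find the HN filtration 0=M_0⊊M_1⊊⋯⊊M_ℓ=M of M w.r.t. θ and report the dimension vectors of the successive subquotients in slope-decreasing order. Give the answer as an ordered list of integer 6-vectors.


Interval decomposition of M: I[1,5], I[2,4], I[3,4], I[6,6]^2.
HN type (ℓ=6): μ^(1)=11; μ^(2)=5; μ^(3)=1/2; μ^(4)=-4; μ^(5)=-11/2; μ^(6)=-10

((0, 0, 0, 2, 0, 0); (0, 0, 0, 0, 0, 2); (0, 0, 0, 1, 1, 0); (0, 0, 3, 0, 0, 0); (1, 1, 0, 0, 0, 0); (0, 1, 0, 0, 0, 0))


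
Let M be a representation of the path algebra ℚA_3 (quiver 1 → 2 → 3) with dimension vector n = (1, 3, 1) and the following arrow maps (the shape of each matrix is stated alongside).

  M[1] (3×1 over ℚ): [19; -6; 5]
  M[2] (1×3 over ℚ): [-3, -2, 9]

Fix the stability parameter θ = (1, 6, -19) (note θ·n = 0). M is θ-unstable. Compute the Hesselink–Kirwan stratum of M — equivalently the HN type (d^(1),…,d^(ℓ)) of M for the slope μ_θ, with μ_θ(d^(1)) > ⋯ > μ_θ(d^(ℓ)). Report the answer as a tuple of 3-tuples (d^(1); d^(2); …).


Interval decomposition of M: I[1,2], I[2,2], I[2,3].
HN type (ℓ=3): μ^(1)=6; μ^(2)=1; μ^(3)=-13/2

((0, 2, 0); (1, 0, 0); (0, 1, 1))


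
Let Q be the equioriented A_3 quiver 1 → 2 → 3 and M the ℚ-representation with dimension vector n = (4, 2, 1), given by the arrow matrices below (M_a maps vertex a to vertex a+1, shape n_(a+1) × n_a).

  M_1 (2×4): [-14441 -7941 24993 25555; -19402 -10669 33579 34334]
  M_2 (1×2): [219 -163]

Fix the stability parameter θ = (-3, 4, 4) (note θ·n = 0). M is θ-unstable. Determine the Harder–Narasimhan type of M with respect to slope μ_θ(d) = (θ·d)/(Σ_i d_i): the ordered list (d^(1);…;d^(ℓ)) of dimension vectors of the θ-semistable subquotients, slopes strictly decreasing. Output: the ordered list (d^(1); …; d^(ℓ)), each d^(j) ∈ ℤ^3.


Via rank(M_{q-1}∘⋯∘M_p): M ≅ I[1,1]^2, I[1,2], I[1,3].
μ_θ-semistable layers: μ^(1)=4; μ^(2)=-3

((0, 2, 1); (4, 0, 0))


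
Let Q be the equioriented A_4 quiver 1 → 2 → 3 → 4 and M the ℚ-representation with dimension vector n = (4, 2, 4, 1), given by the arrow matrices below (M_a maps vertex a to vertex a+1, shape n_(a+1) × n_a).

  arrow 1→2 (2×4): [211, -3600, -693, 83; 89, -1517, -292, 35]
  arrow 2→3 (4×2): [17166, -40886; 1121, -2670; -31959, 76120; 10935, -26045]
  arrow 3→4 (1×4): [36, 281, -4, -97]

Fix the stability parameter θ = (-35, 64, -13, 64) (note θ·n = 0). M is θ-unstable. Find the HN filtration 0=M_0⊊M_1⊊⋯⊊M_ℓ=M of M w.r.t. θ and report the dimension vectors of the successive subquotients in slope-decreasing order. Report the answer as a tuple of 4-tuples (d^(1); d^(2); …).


Barcode: M ≅ I[1,1]^2, I[1,3], I[1,4], I[3,3]^2. HN layers by μ_θ (4 steps, strictly decreasing):
  μ^(1)=64; μ^(2)=51/2; μ^(3)=-13; μ^(4)=-35

((0, 0, 0, 1); (0, 2, 2, 0); (0, 0, 2, 0); (4, 0, 0, 0))


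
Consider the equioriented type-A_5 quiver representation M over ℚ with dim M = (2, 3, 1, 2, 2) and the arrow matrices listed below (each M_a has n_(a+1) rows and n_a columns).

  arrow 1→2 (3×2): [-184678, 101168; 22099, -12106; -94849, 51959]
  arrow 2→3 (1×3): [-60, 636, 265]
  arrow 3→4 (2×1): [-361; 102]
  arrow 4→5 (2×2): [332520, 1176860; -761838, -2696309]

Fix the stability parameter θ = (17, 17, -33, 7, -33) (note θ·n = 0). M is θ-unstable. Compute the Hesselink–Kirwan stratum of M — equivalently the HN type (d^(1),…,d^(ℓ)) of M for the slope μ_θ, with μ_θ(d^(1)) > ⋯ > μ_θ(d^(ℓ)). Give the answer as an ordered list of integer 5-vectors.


Via rank(M_{q-1}∘⋯∘M_p): M ≅ I[1,2], I[1,4], I[2,2], I[4,5], I[5,5].
μ_θ-semistable layers: μ^(1)=17; μ^(2)=7; μ^(3)=1/3; μ^(4)=-13; μ^(5)=-33

((1, 2, 0, 0, 0); (0, 0, 0, 1, 0); (1, 1, 1, 0, 0); (0, 0, 0, 1, 1); (0, 0, 0, 0, 1))


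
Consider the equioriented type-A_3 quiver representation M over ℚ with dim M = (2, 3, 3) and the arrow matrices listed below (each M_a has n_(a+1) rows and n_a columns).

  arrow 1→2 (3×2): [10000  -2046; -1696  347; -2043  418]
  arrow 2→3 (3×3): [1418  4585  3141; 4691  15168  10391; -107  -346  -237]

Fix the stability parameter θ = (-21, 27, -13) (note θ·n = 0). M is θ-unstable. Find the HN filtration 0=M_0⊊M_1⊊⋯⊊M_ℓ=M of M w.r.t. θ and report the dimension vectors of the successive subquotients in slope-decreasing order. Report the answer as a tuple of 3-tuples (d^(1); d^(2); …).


Interval decomposition of M: I[1,3]^2, I[2,2], I[3,3].
HN type (ℓ=4): μ^(1)=27; μ^(2)=7; μ^(3)=-13; μ^(4)=-21

((0, 1, 0); (0, 2, 2); (0, 0, 1); (2, 0, 0))


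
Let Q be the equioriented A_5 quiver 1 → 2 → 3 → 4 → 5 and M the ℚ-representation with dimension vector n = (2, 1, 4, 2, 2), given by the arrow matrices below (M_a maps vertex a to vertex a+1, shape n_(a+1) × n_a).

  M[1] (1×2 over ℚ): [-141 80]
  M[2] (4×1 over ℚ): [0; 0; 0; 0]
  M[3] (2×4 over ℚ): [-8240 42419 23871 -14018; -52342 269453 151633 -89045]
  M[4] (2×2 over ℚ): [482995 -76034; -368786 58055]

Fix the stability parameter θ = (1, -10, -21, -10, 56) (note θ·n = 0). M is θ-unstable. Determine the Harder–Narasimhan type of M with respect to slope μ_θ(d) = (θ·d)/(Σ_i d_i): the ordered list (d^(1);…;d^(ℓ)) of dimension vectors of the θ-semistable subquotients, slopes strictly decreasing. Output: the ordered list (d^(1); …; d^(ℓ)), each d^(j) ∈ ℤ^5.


Interval decomposition of M: I[1,1], I[1,2], I[3,3]^2, I[3,5]^2.
HN type (ℓ=5): μ^(1)=56; μ^(2)=1; μ^(3)=-9/2; μ^(4)=-10; μ^(5)=-21

((0, 0, 0, 0, 2); (1, 0, 0, 0, 0); (1, 1, 0, 0, 0); (0, 0, 0, 2, 0); (0, 0, 4, 0, 0))


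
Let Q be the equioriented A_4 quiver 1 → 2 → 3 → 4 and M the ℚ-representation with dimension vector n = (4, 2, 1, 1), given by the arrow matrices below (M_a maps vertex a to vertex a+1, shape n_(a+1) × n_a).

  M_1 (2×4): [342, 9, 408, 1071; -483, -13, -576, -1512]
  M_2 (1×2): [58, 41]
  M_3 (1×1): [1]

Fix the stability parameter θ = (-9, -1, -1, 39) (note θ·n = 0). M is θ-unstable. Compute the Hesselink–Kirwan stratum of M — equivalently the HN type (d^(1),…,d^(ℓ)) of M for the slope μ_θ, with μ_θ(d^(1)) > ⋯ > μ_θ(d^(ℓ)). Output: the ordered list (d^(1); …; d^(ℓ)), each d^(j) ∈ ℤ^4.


Via rank(M_{q-1}∘⋯∘M_p): M ≅ I[1,1]^2, I[1,2], I[1,4].
μ_θ-semistable layers: μ^(1)=39; μ^(2)=-1; μ^(3)=-9

((0, 0, 0, 1); (0, 2, 1, 0); (4, 0, 0, 0))


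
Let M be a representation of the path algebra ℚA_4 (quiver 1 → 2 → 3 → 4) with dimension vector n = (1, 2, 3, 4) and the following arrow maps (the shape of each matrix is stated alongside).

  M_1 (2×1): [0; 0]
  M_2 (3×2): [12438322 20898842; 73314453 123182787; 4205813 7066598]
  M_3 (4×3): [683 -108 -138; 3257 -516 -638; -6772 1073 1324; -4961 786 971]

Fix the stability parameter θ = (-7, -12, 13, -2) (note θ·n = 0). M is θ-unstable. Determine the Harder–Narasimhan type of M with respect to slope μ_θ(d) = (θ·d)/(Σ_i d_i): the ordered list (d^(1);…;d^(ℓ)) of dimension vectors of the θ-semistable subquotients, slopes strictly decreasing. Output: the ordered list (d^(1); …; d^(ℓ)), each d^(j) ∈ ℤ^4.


Barcode: M ≅ I[1,1], I[2,4]^2, I[3,4], I[4,4]. HN layers by μ_θ (4 steps, strictly decreasing):
  μ^(1)=11/2; μ^(2)=-2; μ^(3)=-7; μ^(4)=-12

((0, 0, 3, 3); (0, 0, 0, 1); (1, 0, 0, 0); (0, 2, 0, 0))


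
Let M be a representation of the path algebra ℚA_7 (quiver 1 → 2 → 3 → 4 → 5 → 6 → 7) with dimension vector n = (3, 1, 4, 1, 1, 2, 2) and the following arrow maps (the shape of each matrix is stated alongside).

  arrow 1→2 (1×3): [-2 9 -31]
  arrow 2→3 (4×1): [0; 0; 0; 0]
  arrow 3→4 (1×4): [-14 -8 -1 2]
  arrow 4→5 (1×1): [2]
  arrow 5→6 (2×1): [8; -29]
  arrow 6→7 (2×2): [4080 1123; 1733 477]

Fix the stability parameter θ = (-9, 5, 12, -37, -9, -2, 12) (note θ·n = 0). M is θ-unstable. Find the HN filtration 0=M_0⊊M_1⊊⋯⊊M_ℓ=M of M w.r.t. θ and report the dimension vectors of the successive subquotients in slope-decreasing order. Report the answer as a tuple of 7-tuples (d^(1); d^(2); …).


Via rank(M_{q-1}∘⋯∘M_p): M ≅ I[1,1]^2, I[1,2], I[3,3]^3, I[3,7], I[6,7].
μ_θ-semistable layers: μ^(1)=12; μ^(2)=5; μ^(3)=-2; μ^(4)=-9; μ^(5)=-25/2

((0, 0, 3, 0, 0, 0, 2); (0, 1, 0, 0, 0, 0, 0); (0, 0, 0, 0, 0, 2, 0); (3, 0, 0, 0, 1, 0, 0); (0, 0, 1, 1, 0, 0, 0))


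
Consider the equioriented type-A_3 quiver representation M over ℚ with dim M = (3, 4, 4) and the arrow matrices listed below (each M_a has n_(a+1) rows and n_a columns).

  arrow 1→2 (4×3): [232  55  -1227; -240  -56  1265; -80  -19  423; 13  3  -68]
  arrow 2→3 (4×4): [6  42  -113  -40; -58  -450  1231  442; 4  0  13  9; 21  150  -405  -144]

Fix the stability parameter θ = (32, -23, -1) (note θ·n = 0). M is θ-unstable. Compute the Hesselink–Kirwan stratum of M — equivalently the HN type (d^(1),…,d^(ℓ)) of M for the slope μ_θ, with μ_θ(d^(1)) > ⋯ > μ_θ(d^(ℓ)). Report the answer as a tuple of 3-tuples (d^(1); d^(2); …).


Via rank(M_{q-1}∘⋯∘M_p): M ≅ I[1,3]^3, I[2,2], I[3,3].
μ_θ-semistable layers: μ^(1)=8/3; μ^(2)=-1; μ^(3)=-23

((3, 3, 3); (0, 0, 1); (0, 1, 0))


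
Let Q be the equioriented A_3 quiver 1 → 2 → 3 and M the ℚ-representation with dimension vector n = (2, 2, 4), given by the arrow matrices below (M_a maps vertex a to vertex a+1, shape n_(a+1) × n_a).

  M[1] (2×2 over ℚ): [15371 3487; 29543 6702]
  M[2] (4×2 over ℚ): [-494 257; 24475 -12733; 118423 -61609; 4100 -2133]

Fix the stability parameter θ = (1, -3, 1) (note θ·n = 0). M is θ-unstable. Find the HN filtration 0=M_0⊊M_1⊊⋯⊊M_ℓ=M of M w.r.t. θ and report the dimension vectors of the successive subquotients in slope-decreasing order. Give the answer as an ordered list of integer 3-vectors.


Barcode: M ≅ I[1,3]^2, I[3,3]^2. HN layers by μ_θ (2 steps, strictly decreasing):
  μ^(1)=1; μ^(2)=-1

((0, 0, 4); (2, 2, 0))


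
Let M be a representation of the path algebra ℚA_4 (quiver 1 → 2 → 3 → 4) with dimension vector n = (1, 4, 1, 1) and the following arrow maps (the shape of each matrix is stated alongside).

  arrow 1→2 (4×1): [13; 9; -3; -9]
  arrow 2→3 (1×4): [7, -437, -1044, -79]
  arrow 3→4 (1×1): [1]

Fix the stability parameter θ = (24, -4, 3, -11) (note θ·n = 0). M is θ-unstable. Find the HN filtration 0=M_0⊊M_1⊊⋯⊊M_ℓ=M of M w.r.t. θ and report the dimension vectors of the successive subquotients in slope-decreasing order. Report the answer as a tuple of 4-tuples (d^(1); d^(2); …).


Via rank(M_{q-1}∘⋯∘M_p): M ≅ I[1,4], I[2,2]^3.
μ_θ-semistable layers: μ^(1)=3; μ^(2)=-4

((1, 1, 1, 1); (0, 3, 0, 0))


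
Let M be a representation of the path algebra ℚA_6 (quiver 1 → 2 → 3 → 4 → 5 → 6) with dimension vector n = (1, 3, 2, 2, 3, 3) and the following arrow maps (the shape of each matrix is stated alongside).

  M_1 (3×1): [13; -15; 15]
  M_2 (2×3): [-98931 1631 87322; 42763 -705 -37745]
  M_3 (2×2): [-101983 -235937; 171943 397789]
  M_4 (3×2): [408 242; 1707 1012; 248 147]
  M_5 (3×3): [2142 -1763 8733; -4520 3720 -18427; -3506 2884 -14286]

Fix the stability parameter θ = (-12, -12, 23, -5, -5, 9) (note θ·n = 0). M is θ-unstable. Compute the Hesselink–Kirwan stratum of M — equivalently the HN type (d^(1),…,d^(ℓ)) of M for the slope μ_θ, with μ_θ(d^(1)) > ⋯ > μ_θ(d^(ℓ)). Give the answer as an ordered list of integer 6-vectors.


Interval decomposition of M: I[1,6], I[2,2], I[2,6], I[5,6].
HN type (ℓ=4): μ^(1)=9; μ^(2)=13/3; μ^(3)=-5; μ^(4)=-12

((0, 0, 0, 0, 0, 3); (0, 0, 2, 2, 2, 0); (0, 0, 0, 0, 1, 0); (1, 3, 0, 0, 0, 0))


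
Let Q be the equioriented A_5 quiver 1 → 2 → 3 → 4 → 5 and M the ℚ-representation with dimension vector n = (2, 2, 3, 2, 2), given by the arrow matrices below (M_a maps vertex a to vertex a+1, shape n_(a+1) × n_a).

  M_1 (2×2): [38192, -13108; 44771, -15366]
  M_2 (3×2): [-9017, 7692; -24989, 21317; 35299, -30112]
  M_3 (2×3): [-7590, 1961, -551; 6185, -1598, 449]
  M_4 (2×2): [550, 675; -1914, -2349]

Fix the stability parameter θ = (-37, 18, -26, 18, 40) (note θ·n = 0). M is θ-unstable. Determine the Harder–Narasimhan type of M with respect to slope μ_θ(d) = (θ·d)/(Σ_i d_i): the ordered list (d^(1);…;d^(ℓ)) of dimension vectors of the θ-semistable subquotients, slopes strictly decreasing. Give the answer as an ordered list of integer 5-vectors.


Interval decomposition of M: I[1,3], I[1,4], I[3,5], I[5,5].
HN type (ℓ=5): μ^(1)=40; μ^(2)=18; μ^(3)=-4; μ^(4)=-26; μ^(5)=-37

((0, 0, 0, 0, 2); (0, 0, 0, 2, 0); (0, 2, 2, 0, 0); (0, 0, 1, 0, 0); (2, 0, 0, 0, 0))


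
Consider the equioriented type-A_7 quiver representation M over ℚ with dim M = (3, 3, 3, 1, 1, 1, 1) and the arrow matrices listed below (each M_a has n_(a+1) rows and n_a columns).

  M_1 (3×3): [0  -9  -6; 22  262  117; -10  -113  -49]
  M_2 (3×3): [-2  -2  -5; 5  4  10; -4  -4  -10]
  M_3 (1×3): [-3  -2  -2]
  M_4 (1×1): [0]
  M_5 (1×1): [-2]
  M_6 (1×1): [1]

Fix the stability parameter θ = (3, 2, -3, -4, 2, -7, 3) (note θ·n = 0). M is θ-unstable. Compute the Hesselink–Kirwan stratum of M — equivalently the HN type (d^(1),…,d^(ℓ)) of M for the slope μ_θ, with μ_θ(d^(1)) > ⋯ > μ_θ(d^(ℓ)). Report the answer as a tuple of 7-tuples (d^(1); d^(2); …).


Interval decomposition of M: I[1,2], I[1,3], I[1,4], I[3,3], I[5,7].
HN type (ℓ=6): μ^(1)=3; μ^(2)=5/2; μ^(3)=2/3; μ^(4)=-1/2; μ^(5)=-5/2; μ^(6)=-3

((0, 0, 0, 0, 0, 0, 1); (1, 1, 0, 0, 0, 0, 0); (1, 1, 1, 0, 0, 0, 0); (1, 1, 1, 1, 0, 0, 0); (0, 0, 0, 0, 1, 1, 0); (0, 0, 1, 0, 0, 0, 0))


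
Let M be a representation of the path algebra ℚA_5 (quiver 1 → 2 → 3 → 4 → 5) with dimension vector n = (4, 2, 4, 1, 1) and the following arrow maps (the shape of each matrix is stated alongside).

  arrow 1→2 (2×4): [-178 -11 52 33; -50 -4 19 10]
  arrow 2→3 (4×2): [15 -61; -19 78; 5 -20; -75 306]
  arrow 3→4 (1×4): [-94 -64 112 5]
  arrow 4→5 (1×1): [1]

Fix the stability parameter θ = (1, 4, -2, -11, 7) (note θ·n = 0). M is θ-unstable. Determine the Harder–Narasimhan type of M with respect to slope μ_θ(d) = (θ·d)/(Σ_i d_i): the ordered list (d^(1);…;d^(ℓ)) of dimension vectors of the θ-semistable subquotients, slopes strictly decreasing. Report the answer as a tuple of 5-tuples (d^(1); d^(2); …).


Interval decomposition of M: I[1,1]^2, I[1,3], I[1,5], I[3,3]^2.
HN type (ℓ=3): μ^(1)=7; μ^(2)=1; μ^(3)=-2

((0, 0, 0, 0, 1); (3, 1, 1, 0, 0); (1, 1, 3, 1, 0))


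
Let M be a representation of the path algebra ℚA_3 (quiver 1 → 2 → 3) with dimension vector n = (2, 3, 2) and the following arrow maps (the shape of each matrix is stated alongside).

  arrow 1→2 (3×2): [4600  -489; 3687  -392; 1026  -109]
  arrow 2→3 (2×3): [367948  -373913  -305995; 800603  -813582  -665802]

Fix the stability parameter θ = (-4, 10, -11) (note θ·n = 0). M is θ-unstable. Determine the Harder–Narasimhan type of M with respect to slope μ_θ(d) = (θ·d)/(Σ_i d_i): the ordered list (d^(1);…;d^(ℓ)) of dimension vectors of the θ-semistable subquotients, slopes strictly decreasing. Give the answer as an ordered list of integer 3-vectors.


Via rank(M_{q-1}∘⋯∘M_p): M ≅ I[1,3]^2, I[2,2].
μ_θ-semistable layers: μ^(1)=10; μ^(2)=-1/2; μ^(3)=-4

((0, 1, 0); (0, 2, 2); (2, 0, 0))


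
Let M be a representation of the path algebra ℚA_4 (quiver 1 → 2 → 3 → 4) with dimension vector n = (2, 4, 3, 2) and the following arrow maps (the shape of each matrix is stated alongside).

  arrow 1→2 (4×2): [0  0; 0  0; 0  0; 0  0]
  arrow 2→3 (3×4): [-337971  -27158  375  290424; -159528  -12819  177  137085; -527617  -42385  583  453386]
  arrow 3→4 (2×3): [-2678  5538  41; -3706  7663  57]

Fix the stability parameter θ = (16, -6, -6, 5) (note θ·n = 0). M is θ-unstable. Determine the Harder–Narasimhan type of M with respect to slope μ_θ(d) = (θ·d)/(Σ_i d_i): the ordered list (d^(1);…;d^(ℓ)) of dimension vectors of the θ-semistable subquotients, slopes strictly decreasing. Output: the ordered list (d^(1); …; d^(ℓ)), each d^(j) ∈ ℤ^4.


Via rank(M_{q-1}∘⋯∘M_p): M ≅ I[1,1]^2, I[2,2], I[2,3], I[2,4]^2.
μ_θ-semistable layers: μ^(1)=16; μ^(2)=5; μ^(3)=-6

((2, 0, 0, 0); (0, 0, 0, 2); (0, 4, 3, 0))


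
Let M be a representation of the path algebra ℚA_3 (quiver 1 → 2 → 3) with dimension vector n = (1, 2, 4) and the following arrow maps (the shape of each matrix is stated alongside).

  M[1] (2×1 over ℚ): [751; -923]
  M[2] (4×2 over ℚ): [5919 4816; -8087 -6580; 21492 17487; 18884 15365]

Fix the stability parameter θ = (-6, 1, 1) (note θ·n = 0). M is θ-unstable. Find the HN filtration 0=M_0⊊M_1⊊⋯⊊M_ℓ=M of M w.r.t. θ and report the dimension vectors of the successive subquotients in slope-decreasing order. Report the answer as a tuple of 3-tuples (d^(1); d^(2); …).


Via rank(M_{q-1}∘⋯∘M_p): M ≅ I[1,3], I[2,3], I[3,3]^2.
μ_θ-semistable layers: μ^(1)=1; μ^(2)=-6

((0, 2, 4); (1, 0, 0))


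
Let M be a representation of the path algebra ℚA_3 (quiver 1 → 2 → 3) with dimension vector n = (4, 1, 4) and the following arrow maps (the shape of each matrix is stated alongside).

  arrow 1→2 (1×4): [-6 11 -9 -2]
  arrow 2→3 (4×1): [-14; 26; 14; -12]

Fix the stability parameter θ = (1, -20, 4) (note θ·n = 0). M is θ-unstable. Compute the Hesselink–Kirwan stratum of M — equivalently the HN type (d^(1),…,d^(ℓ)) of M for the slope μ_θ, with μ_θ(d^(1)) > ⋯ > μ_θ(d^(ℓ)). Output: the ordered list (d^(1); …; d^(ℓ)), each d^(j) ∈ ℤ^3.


Interval decomposition of M: I[1,1]^3, I[1,3], I[3,3]^3.
HN type (ℓ=3): μ^(1)=4; μ^(2)=1; μ^(3)=-19/2

((0, 0, 4); (3, 0, 0); (1, 1, 0))


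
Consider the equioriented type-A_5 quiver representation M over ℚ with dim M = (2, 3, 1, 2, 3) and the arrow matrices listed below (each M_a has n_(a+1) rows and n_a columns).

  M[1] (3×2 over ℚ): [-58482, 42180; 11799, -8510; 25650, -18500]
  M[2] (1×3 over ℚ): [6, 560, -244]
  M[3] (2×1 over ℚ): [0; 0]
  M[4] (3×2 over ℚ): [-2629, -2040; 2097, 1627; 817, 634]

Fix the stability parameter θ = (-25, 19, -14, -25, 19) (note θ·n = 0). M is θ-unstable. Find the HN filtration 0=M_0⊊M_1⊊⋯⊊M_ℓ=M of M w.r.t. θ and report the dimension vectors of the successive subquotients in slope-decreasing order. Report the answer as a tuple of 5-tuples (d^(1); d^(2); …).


Interval decomposition of M: I[1,1], I[1,3], I[2,2]^2, I[4,5]^2, I[5,5].
HN type (ℓ=3): μ^(1)=19; μ^(2)=5/2; μ^(3)=-25

((0, 2, 0, 0, 3); (0, 1, 1, 0, 0); (2, 0, 0, 2, 0))


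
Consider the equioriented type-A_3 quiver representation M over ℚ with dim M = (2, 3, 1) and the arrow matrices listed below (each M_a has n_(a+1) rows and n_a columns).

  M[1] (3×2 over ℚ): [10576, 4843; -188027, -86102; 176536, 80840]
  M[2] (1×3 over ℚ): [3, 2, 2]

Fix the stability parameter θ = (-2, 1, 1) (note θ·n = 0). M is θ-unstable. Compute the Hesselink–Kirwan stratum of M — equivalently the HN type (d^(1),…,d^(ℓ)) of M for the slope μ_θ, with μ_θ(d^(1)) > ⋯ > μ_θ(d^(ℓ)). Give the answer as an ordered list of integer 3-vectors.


Via rank(M_{q-1}∘⋯∘M_p): M ≅ I[1,2], I[1,3], I[2,2].
μ_θ-semistable layers: μ^(1)=1; μ^(2)=-2

((0, 3, 1); (2, 0, 0))


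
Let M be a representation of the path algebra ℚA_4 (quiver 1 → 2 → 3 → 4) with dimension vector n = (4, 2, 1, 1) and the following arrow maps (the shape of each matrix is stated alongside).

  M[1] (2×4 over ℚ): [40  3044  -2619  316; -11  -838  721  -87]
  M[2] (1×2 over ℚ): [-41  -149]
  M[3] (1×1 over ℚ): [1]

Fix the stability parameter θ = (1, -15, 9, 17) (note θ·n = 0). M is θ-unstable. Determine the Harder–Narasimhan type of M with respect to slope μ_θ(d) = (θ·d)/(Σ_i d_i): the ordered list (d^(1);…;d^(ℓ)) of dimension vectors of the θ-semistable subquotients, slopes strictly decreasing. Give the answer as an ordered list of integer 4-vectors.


Barcode: M ≅ I[1,1]^2, I[1,2], I[1,4]. HN layers by μ_θ (4 steps, strictly decreasing):
  μ^(1)=17; μ^(2)=9; μ^(3)=1; μ^(4)=-7

((0, 0, 0, 1); (0, 0, 1, 0); (2, 0, 0, 0); (2, 2, 0, 0))


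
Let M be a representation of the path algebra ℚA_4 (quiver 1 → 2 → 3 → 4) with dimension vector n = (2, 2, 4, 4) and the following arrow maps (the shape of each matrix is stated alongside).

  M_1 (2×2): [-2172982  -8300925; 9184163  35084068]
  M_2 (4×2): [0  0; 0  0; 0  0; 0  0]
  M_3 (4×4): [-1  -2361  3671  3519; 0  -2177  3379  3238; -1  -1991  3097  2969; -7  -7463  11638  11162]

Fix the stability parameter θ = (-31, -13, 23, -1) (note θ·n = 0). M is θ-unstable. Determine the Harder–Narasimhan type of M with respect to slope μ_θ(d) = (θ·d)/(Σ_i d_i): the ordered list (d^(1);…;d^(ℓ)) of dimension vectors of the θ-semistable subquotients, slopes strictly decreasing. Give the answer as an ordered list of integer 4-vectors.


Interval decomposition of M: I[1,2]^2, I[3,4]^4.
HN type (ℓ=3): μ^(1)=11; μ^(2)=-13; μ^(3)=-31

((0, 0, 4, 4); (0, 2, 0, 0); (2, 0, 0, 0))


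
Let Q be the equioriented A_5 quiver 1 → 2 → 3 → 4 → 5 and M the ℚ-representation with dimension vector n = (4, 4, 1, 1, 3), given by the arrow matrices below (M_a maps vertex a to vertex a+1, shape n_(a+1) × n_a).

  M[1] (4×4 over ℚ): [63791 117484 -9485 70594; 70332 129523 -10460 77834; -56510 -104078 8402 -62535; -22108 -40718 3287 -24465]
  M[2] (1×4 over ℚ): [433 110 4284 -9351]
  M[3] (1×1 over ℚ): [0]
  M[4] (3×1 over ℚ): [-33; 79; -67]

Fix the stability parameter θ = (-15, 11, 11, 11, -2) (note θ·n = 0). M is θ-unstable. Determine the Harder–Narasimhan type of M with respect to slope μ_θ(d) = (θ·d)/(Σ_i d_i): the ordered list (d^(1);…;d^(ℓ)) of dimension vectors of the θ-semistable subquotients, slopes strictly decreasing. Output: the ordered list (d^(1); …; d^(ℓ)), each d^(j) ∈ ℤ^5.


Barcode: M ≅ I[1,2]^3, I[1,3], I[4,5], I[5,5]^2. HN layers by μ_θ (4 steps, strictly decreasing):
  μ^(1)=11; μ^(2)=9/2; μ^(3)=-2; μ^(4)=-15

((0, 4, 1, 0, 0); (0, 0, 0, 1, 1); (0, 0, 0, 0, 2); (4, 0, 0, 0, 0))


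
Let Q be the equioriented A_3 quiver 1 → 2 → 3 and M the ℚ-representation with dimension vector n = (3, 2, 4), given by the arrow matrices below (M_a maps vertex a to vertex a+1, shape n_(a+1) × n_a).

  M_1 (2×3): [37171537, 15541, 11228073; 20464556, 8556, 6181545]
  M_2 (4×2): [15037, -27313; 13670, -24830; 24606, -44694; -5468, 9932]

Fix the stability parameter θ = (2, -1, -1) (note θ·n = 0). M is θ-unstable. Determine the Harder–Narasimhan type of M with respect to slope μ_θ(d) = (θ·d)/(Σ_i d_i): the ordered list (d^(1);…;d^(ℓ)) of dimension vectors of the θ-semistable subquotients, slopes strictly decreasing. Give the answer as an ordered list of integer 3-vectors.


Interval decomposition of M: I[1,1], I[1,2], I[1,3], I[3,3]^3.
HN type (ℓ=4): μ^(1)=2; μ^(2)=1/2; μ^(3)=0; μ^(4)=-1

((1, 0, 0); (1, 1, 0); (1, 1, 1); (0, 0, 3))


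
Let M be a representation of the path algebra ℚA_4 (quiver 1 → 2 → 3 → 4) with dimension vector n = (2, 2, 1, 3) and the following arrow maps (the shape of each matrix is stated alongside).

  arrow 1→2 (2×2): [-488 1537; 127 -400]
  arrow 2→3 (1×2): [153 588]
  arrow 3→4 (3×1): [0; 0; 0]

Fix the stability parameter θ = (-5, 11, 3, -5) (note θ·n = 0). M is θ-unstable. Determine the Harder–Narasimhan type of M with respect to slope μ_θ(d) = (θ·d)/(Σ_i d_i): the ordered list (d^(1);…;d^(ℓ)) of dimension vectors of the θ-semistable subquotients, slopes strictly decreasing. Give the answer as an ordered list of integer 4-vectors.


Via rank(M_{q-1}∘⋯∘M_p): M ≅ I[1,2], I[1,3], I[4,4]^3.
μ_θ-semistable layers: μ^(1)=11; μ^(2)=7; μ^(3)=-5

((0, 1, 0, 0); (0, 1, 1, 0); (2, 0, 0, 3))


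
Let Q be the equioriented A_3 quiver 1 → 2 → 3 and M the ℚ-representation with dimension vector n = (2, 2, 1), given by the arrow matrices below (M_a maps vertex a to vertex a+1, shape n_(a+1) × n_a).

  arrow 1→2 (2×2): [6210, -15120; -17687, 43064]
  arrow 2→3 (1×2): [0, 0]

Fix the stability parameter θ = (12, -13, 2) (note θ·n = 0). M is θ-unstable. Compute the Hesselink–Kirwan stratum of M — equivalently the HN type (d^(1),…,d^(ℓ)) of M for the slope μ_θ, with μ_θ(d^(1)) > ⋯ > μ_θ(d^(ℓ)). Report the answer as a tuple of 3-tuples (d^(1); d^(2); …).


Barcode: M ≅ I[1,1], I[1,2], I[2,2], I[3,3]. HN layers by μ_θ (4 steps, strictly decreasing):
  μ^(1)=12; μ^(2)=2; μ^(3)=-1/2; μ^(4)=-13

((1, 0, 0); (0, 0, 1); (1, 1, 0); (0, 1, 0))


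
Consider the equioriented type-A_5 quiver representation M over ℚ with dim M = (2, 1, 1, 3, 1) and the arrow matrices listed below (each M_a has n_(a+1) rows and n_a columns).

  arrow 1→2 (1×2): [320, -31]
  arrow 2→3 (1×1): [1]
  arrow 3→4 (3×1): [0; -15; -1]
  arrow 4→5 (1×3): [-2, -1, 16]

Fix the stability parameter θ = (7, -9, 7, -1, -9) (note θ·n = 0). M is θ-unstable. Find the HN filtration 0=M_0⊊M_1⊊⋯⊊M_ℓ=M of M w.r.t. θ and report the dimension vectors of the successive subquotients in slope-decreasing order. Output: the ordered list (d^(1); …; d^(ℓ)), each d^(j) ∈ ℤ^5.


Barcode: M ≅ I[1,1], I[1,5], I[4,4]^2. HN layers by μ_θ (2 steps, strictly decreasing):
  μ^(1)=7; μ^(2)=-1

((1, 0, 0, 0, 0); (1, 1, 1, 3, 1))


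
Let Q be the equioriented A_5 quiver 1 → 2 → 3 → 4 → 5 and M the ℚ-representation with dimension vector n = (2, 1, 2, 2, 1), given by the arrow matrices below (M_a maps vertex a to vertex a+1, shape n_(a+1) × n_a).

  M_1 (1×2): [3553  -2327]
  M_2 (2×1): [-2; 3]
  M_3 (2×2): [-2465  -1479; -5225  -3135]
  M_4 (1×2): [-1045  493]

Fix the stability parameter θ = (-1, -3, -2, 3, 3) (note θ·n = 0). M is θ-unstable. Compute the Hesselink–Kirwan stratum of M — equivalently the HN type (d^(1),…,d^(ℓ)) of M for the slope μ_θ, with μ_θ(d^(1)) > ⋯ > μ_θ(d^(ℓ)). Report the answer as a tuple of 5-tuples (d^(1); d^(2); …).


Via rank(M_{q-1}∘⋯∘M_p): M ≅ I[1,1], I[1,4], I[3,3], I[4,5].
μ_θ-semistable layers: μ^(1)=3; μ^(2)=-1; μ^(3)=-2

((0, 0, 0, 2, 1); (1, 0, 0, 0, 0); (1, 1, 2, 0, 0))


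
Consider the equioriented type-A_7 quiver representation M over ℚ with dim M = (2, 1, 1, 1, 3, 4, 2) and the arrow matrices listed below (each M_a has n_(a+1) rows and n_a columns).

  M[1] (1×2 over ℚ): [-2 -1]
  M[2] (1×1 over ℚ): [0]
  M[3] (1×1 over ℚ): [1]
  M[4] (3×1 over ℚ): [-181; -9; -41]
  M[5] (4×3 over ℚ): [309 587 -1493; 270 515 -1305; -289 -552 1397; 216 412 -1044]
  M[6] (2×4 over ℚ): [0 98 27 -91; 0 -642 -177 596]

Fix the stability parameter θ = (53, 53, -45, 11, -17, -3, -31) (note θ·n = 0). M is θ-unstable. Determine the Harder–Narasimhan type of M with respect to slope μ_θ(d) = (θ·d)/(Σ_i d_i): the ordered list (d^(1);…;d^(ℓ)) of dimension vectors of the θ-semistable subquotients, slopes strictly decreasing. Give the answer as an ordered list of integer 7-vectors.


Barcode: M ≅ I[1,1], I[1,2], I[3,6], I[5,6], I[5,7], I[6,7]. HN layers by μ_θ (4 steps, strictly decreasing):
  μ^(1)=53; μ^(2)=-3; μ^(3)=-17; μ^(4)=-45

((2, 1, 0, 0, 0, 0, 0); (0, 0, 0, 1, 1, 2, 0); (0, 0, 0, 0, 2, 2, 2); (0, 0, 1, 0, 0, 0, 0))


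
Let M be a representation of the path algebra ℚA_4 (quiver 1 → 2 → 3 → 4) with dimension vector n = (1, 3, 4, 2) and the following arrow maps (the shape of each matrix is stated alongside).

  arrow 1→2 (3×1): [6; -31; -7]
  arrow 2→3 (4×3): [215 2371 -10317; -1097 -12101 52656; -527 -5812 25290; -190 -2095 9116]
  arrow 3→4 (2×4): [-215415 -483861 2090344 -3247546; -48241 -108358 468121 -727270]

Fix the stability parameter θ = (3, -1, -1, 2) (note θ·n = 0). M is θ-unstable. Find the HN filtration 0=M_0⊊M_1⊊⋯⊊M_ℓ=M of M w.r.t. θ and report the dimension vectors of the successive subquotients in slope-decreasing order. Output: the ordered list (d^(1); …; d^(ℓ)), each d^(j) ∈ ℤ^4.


Barcode: M ≅ I[1,4], I[2,3], I[2,4], I[3,3]. HN layers by μ_θ (3 steps, strictly decreasing):
  μ^(1)=2; μ^(2)=1/3; μ^(3)=-1

((0, 0, 0, 2); (1, 1, 1, 0); (0, 2, 3, 0))
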